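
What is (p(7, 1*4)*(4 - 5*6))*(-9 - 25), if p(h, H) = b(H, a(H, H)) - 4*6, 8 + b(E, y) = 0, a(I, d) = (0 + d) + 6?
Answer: -28288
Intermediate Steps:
a(I, d) = 6 + d (a(I, d) = d + 6 = 6 + d)
b(E, y) = -8 (b(E, y) = -8 + 0 = -8)
p(h, H) = -32 (p(h, H) = -8 - 4*6 = -8 - 24 = -32)
(p(7, 1*4)*(4 - 5*6))*(-9 - 25) = (-32*(4 - 5*6))*(-9 - 25) = -32*(4 - 30)*(-34) = -32*(-26)*(-34) = 832*(-34) = -28288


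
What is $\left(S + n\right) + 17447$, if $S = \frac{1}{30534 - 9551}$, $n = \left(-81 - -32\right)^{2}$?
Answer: $\frac{416470585}{20983} \approx 19848.0$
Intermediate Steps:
$n = 2401$ ($n = \left(-81 + 32\right)^{2} = \left(-49\right)^{2} = 2401$)
$S = \frac{1}{20983} \approx 4.7658 \cdot 10^{-5}$
$\left(S + n\right) + 17447 = \left(\frac{1}{20983} + 2401\right) + 17447 = \frac{50380184}{20983} + 17447 = \frac{416470585}{20983}$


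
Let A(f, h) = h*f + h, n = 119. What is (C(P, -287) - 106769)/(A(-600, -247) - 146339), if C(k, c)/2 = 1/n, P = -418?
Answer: -12705509/192066 ≈ -66.152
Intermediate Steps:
A(f, h) = h + f*h (A(f, h) = f*h + h = h + f*h)
C(k, c) = 2/119
(C(P, -287) - 106769)/(A(-600, -247) - 146339) = (2/119 - 106769)/(-247*(1 - 600) - 146339) = -12705509/(119*(-247*(-599) - 146339)) = -12705509/(119*(147953 - 146339)) = -12705509/119/1614 = -12705509/119*1/1614 = -12705509/192066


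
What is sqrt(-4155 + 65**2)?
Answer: sqrt(70) ≈ 8.3666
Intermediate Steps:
sqrt(-4155 + 65**2) = sqrt(-4155 + 4225) = sqrt(70)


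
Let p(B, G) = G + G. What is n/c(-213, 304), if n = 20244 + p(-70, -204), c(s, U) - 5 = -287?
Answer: -3306/47 ≈ -70.340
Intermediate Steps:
p(B, G) = 2*G
c(s, U) = -282 (c(s, U) = 5 - 287 = -282)
n = 19836 (n = 20244 + 2*(-204) = 20244 - 408 = 19836)
n/c(-213, 304) = 19836/(-282) = 19836*(-1/282) = -3306/47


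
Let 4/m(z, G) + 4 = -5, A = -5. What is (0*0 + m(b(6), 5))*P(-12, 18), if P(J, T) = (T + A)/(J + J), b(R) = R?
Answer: 13/54 ≈ 0.24074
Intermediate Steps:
m(z, G) = -4/9 (m(z, G) = 4/(-4 - 5) = 4/(-9) = 4*(-⅑) = -4/9)
P(J, T) = (-5 + T)/(2*J) (P(J, T) = (T - 5)/(J + J) = (-5 + T)/((2*J)) = (-5 + T)*(1/(2*J)) = (-5 + T)/(2*J))
(0*0 + m(b(6), 5))*P(-12, 18) = (0*0 - 4/9)*((½)*(-5 + 18)/(-12)) = (0 - 4/9)*((½)*(-1/12)*13) = -4/9*(-13/24) = 13/54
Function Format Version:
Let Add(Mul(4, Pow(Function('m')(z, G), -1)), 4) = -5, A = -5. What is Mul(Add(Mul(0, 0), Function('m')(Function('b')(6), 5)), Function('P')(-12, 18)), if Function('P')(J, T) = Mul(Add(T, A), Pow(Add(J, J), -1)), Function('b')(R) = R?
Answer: Rational(13, 54) ≈ 0.24074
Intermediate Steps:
Function('m')(z, G) = Rational(-4, 9) (Function('m')(z, G) = Mul(4, Pow(Add(-4, -5), -1)) = Mul(4, Pow(-9, -1)) = Mul(4, Rational(-1, 9)) = Rational(-4, 9))
Function('P')(J, T) = Mul(Rational(1, 2), Pow(J, -1), Add(-5, T)) (Function('P')(J, T) = Mul(Add(T, -5), Pow(Add(J, J), -1)) = Mul(Add(-5, T), Pow(Mul(2, J), -1)) = Mul(Add(-5, T), Mul(Rational(1, 2), Pow(J, -1))) = Mul(Rational(1, 2), Pow(J, -1), Add(-5, T)))
Mul(Add(Mul(0, 0), Function('m')(Function('b')(6), 5)), Function('P')(-12, 18)) = Mul(Add(Mul(0, 0), Rational(-4, 9)), Mul(Rational(1, 2), Pow(-12, -1), Add(-5, 18))) = Mul(Add(0, Rational(-4, 9)), Mul(Rational(1, 2), Rational(-1, 12), 13)) = Mul(Rational(-4, 9), Rational(-13, 24)) = Rational(13, 54)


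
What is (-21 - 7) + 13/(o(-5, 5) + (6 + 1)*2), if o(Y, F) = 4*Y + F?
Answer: -41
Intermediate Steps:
o(Y, F) = F + 4*Y
(-21 - 7) + 13/(o(-5, 5) + (6 + 1)*2) = (-21 - 7) + 13/((5 + 4*(-5)) + (6 + 1)*2) = -28 + 13/((5 - 20) + 7*2) = -28 + 13/(-15 + 14) = -28 + 13/(-1) = -28 - 1*13 = -28 - 13 = -41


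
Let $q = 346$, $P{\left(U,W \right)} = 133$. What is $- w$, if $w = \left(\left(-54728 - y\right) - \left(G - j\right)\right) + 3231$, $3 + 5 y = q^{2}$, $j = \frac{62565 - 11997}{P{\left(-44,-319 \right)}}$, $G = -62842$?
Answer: $\frac{1160652}{95} \approx 12217.0$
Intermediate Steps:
$j = \frac{7224}{19}$ ($j = \frac{62565 - 11997}{133} = \left(62565 - 11997\right) \frac{1}{133} = 50568 \cdot \frac{1}{133} = \frac{7224}{19} \approx 380.21$)
$y = \frac{119713}{5}$ ($y = - \frac{3}{5} + \frac{346^{2}}{5} = - \frac{3}{5} + \frac{1}{5} \cdot 119716 = - \frac{3}{5} + \frac{119716}{5} = \frac{119713}{5} \approx 23943.0$)
$w = - \frac{1160652}{95}$ ($w = \left(\left(-54728 - \frac{119713}{5}\right) + \left(\frac{7224}{19} - -62842\right)\right) + 3231 = \left(\left(-54728 - \frac{119713}{5}\right) + \left(\frac{7224}{19} + 62842\right)\right) + 3231 = \left(- \frac{393353}{5} + \frac{1201222}{19}\right) + 3231 = - \frac{1467597}{95} + 3231 = - \frac{1160652}{95} \approx -12217.0$)
$- w = \left(-1\right) \left(- \frac{1160652}{95}\right) = \frac{1160652}{95}$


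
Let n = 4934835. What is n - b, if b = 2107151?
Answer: 2827684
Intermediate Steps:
n - b = 4934835 - 1*2107151 = 4934835 - 2107151 = 2827684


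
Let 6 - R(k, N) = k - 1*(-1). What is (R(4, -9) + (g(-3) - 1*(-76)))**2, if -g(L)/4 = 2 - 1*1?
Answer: 5329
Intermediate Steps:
R(k, N) = 5 - k (R(k, N) = 6 - (k - 1*(-1)) = 6 - (k + 1) = 6 - (1 + k) = 6 + (-1 - k) = 5 - k)
g(L) = -4 (g(L) = -4*(2 - 1*1) = -4*(2 - 1) = -4*1 = -4)
(R(4, -9) + (g(-3) - 1*(-76)))**2 = ((5 - 1*4) + (-4 - 1*(-76)))**2 = ((5 - 4) + (-4 + 76))**2 = (1 + 72)**2 = 73**2 = 5329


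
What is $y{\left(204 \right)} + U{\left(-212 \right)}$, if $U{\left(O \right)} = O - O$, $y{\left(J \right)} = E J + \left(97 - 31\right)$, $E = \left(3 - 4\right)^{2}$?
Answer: $270$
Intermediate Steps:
$E = 1$ ($E = \left(-1\right)^{2} = 1$)
$y{\left(J \right)} = 66 + J$ ($y{\left(J \right)} = 1 J + \left(97 - 31\right) = J + 66 = 66 + J$)
$U{\left(O \right)} = 0$
$y{\left(204 \right)} + U{\left(-212 \right)} = \left(66 + 204\right) + 0 = 270 + 0 = 270$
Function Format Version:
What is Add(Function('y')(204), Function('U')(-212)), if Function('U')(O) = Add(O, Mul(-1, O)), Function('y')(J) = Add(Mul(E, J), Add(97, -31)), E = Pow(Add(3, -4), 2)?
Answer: 270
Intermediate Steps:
E = 1 (E = Pow(-1, 2) = 1)
Function('y')(J) = Add(66, J) (Function('y')(J) = Add(Mul(1, J), Add(97, -31)) = Add(J, 66) = Add(66, J))
Function('U')(O) = 0
Add(Function('y')(204), Function('U')(-212)) = Add(Add(66, 204), 0) = Add(270, 0) = 270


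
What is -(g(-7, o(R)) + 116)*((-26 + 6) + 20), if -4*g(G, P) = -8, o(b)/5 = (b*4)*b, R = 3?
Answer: 0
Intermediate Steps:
o(b) = 20*b² (o(b) = 5*((b*4)*b) = 5*((4*b)*b) = 5*(4*b²) = 20*b²)
g(G, P) = 2 (g(G, P) = -¼*(-8) = 2)
-(g(-7, o(R)) + 116)*((-26 + 6) + 20) = -(2 + 116)*((-26 + 6) + 20) = -118*(-20 + 20) = -118*0 = -1*0 = 0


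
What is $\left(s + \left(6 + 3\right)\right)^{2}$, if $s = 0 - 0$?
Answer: $81$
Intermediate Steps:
$s = 0$ ($s = 0 + 0 = 0$)
$\left(s + \left(6 + 3\right)\right)^{2} = \left(0 + \left(6 + 3\right)\right)^{2} = \left(0 + 9\right)^{2} = 9^{2} = 81$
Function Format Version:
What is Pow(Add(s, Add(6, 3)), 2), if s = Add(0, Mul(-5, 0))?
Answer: 81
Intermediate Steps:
s = 0 (s = Add(0, 0) = 0)
Pow(Add(s, Add(6, 3)), 2) = Pow(Add(0, Add(6, 3)), 2) = Pow(Add(0, 9), 2) = Pow(9, 2) = 81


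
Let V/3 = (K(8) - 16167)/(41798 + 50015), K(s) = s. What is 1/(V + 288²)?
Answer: 91813/7615288995 ≈ 1.2056e-5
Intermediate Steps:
V = -48477/91813 (V = 3*((8 - 16167)/(41798 + 50015)) = 3*(-16159/91813) = -48477/91813 ≈ -0.52800)
1/(V + 288²) = 1/(-48477/91813 + 288²) = 1/(-48477/91813 + 82944) = 1/(7615288995/91813) = 91813/7615288995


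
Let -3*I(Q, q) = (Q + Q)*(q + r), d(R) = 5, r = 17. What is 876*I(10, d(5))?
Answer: -128480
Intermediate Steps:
I(Q, q) = -2*Q*(17 + q)/3 (I(Q, q) = -(Q + Q)*(q + 17)/3 = -2*Q*(17 + q)/3)
876*I(10, d(5)) = 876*(-2/3*10*(17 + 5)) = 876*(-2/3*10*22) = 876*(-440/3) = -128480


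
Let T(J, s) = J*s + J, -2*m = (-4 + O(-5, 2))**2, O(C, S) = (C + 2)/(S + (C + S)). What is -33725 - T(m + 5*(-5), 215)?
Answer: -28217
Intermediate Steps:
O(C, S) = (2 + C)/(C + 2*S)
m = -1/2 (m = -(-4 + (2 - 5)/(-5 + 2*2))**2/2 = -(-4 - 3/(-5 + 4))**2/2 = -(-4 - 3/(-1))**2/2 = -(-4 - 1*(-3))**2/2 = -(-4 + 3)**2/2 = -1/2*(-1)**2 = -1/2*1 = -1/2 ≈ -0.50000)
T(J, s) = J + J*s
-33725 - T(m + 5*(-5), 215) = -33725 - (-1/2 + 5*(-5))*(1 + 215) = -33725 - (-1/2 - 25)*216 = -33725 - (-51)*216/2 = -33725 - 1*(-5508) = -33725 + 5508 = -28217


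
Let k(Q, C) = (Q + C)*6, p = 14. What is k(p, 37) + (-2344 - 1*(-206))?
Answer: -1832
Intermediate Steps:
k(Q, C) = 6*C + 6*Q (k(Q, C) = (C + Q)*6 = 6*C + 6*Q)
k(p, 37) + (-2344 - 1*(-206)) = (6*37 + 6*14) + (-2344 - 1*(-206)) = (222 + 84) + (-2344 + 206) = 306 - 2138 = -1832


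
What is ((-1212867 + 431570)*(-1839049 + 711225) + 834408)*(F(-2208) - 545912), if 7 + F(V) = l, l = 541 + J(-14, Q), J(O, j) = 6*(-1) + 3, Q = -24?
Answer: -480571380840473816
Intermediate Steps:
J(O, j) = -3 (J(O, j) = -6 + 3 = -3)
l = 538 (l = 541 - 3 = 538)
F(V) = 531 (F(V) = -7 + 538 = 531)
((-1212867 + 431570)*(-1839049 + 711225) + 834408)*(F(-2208) - 545912) = ((-1212867 + 431570)*(-1839049 + 711225) + 834408)*(531 - 545912) = (-781297*(-1127824) + 834408)*(-545381) = (881165507728 + 834408)*(-545381) = 881166342136*(-545381) = -480571380840473816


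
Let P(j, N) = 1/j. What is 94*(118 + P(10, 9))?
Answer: 55507/5 ≈ 11101.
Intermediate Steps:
94*(118 + P(10, 9)) = 94*(118 + 1/10) = 94*(118 + ⅒) = 94*(1181/10) = 55507/5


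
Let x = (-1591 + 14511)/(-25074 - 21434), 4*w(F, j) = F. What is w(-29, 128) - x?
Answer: -324263/46508 ≈ -6.9722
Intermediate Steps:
w(F, j) = F/4
x = -3230/11627 (x = 12920/(-46508) = 12920*(-1/46508) = -3230/11627 ≈ -0.27780)
w(-29, 128) - x = (¼)*(-29) - 1*(-3230/11627) = -29/4 + 3230/11627 = -324263/46508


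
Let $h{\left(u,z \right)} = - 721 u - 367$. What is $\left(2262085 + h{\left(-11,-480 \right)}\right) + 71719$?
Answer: $2341368$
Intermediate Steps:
$h{\left(u,z \right)} = -367 - 721 u$
$\left(2262085 + h{\left(-11,-480 \right)}\right) + 71719 = \left(2262085 - -7564\right) + 71719 = \left(2262085 + \left(-367 + 7931\right)\right) + 71719 = \left(2262085 + 7564\right) + 71719 = 2269649 + 71719 = 2341368$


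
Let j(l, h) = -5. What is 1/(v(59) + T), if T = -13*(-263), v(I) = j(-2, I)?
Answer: 1/3414 ≈ 0.00029291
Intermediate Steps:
v(I) = -5
T = 3419
1/(v(59) + T) = 1/(-5 + 3419) = 1/3414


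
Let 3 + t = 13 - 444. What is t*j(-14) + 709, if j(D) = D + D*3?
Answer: 25013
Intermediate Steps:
t = -434 (t = -3 + (13 - 444) = -3 - 431 = -434)
j(D) = 4*D (j(D) = D + 3*D = 4*D)
t*j(-14) + 709 = -1736*(-14) + 709 = -434*(-56) + 709 = 24304 + 709 = 25013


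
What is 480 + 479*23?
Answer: 11497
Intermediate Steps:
480 + 479*23 = 480 + 11017 = 11497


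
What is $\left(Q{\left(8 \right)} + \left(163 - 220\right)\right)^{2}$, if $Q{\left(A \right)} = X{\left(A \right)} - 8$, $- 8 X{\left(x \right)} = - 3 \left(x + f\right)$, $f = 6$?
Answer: $\frac{57121}{16} \approx 3570.1$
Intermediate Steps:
$X{\left(x \right)} = \frac{9}{4} + \frac{3 x}{8}$ ($X{\left(x \right)} = - \frac{\left(-3\right) \left(x + 6\right)}{8} = - \frac{\left(-3\right) \left(6 + x\right)}{8} = - \frac{-18 - 3 x}{8} = \frac{9}{4} + \frac{3 x}{8}$)
$Q{\left(A \right)} = - \frac{23}{4} + \frac{3 A}{8}$ ($Q{\left(A \right)} = \left(\frac{9}{4} + \frac{3 A}{8}\right) - 8 = - \frac{23}{4} + \frac{3 A}{8}$)
$\left(Q{\left(8 \right)} + \left(163 - 220\right)\right)^{2} = \left(\left(- \frac{23}{4} + \frac{3}{8} \cdot 8\right) + \left(163 - 220\right)\right)^{2} = \left(\left(- \frac{23}{4} + 3\right) - 57\right)^{2} = \left(- \frac{11}{4} - 57\right)^{2} = \left(- \frac{239}{4}\right)^{2} = \frac{57121}{16}$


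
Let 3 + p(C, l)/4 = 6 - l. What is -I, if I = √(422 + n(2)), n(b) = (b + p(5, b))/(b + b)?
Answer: -11*√14/2 ≈ -20.579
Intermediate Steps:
p(C, l) = 12 - 4*l (p(C, l) = -12 + 4*(6 - l) = -12 + (24 - 4*l) = 12 - 4*l)
n(b) = (12 - 3*b)/(2*b) (n(b) = (b + (12 - 4*b))/(b + b) = (12 - 3*b)/((2*b)) = (12 - 3*b)*(1/(2*b)) = (12 - 3*b)/(2*b))
I = 11*√14/2 (I = √(422 + (-3/2 + 6/2)) = √(422 + (-3/2 + 6*(½))) = √(422 + (-3/2 + 3)) = √(422 + 3/2) = √(847/2) = 11*√14/2 ≈ 20.579)
-I = -11*√14/2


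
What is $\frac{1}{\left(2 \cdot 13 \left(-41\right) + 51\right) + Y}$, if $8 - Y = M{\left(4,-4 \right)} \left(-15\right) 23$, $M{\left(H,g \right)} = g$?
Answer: $- \frac{1}{2387} \approx -0.00041894$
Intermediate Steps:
$Y = -1372$ ($Y = 8 - \left(-4\right) \left(-15\right) 23 = 8 - 60 \cdot 23 = 8 - 1380 = -1372$)
$\frac{1}{\left(2 \cdot 13 \left(-41\right) + 51\right) + Y} = \frac{1}{\left(2 \cdot 13 \left(-41\right) + 51\right) - 1372} = \frac{1}{\left(26 \left(-41\right) + 51\right) - 1372} = \frac{1}{\left(-1066 + 51\right) - 1372} = \frac{1}{-1015 - 1372} = \frac{1}{-2387} = - \frac{1}{2387}$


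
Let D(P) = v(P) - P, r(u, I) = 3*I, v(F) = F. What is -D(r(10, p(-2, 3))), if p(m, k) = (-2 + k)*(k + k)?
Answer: 0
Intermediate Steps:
p(m, k) = 2*k*(-2 + k) (p(m, k) = (-2 + k)*(2*k) = 2*k*(-2 + k))
D(P) = 0 (D(P) = P - P = 0)
-D(r(10, p(-2, 3))) = -1*0 = 0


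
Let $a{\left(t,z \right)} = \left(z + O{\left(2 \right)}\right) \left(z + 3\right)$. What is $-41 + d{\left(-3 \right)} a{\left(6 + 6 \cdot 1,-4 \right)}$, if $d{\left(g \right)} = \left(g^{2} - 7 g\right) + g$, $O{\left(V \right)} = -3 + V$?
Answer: $94$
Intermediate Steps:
$d{\left(g \right)} = g^{2} - 6 g$
$a{\left(t,z \right)} = \left(-1 + z\right) \left(3 + z\right)$ ($a{\left(t,z \right)} = \left(z + \left(-3 + 2\right)\right) \left(z + 3\right) = \left(z - 1\right) \left(3 + z\right) = \left(-1 + z\right) \left(3 + z\right)$)
$-41 + d{\left(-3 \right)} a{\left(6 + 6 \cdot 1,-4 \right)} = -41 + - 3 \left(-6 - 3\right) \left(-3 + \left(-4\right)^{2} + 2 \left(-4\right)\right) = -41 + \left(-3\right) \left(-9\right) \left(-3 + 16 - 8\right) = -41 + 27 \cdot 5 = -41 + 135 = 94$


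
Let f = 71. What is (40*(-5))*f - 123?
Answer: -14323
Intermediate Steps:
(40*(-5))*f - 123 = (40*(-5))*71 - 123 = -200*71 - 123 = -14200 - 123 = -14323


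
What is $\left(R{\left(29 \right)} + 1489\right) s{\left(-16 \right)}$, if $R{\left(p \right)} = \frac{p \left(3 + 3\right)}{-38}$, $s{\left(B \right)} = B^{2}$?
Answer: $\frac{7220224}{19} \approx 3.8001 \cdot 10^{5}$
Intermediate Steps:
$R{\left(p \right)} = - \frac{3 p}{19}$ ($R{\left(p \right)} = p 6 \left(- \frac{1}{38}\right) = 6 p \left(- \frac{1}{38}\right) = - \frac{3 p}{19}$)
$\left(R{\left(29 \right)} + 1489\right) s{\left(-16 \right)} = \left(\left(- \frac{3}{19}\right) 29 + 1489\right) \left(-16\right)^{2} = \left(- \frac{87}{19} + 1489\right) 256 = \frac{28204}{19} \cdot 256 = \frac{7220224}{19}$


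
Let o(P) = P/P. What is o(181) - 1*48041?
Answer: -48040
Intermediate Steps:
o(P) = 1
o(181) - 1*48041 = 1 - 1*48041 = 1 - 48041 = -48040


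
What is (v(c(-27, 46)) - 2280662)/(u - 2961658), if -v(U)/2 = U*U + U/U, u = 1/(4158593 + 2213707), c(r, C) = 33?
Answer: 14546954076600/18872573273399 ≈ 0.77080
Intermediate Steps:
u = 1/6372300 ≈ 1.5693e-7
v(U) = -2 - 2*U**2 (v(U) = -2*(U*U + U/U) = -2*(U**2 + 1) = -2*(1 + U**2) = -2 - 2*U**2)
(v(c(-27, 46)) - 2280662)/(u - 2961658) = ((-2 - 2*33**2) - 2280662)/(1/6372300 - 2961658) = ((-2 - 2*1089) - 2280662)/(-18872573273399/6372300) = ((-2 - 2178) - 2280662)*(-6372300/18872573273399) = (-2180 - 2280662)*(-6372300/18872573273399) = -2282842*(-6372300/18872573273399) = 14546954076600/18872573273399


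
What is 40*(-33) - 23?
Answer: -1343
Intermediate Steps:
40*(-33) - 23 = -1320 - 23 = -1343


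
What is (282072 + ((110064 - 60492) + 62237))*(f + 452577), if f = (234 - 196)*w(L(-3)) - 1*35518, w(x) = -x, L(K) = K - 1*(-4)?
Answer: 164256648501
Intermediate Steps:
L(K) = 4 + K (L(K) = K + 4 = 4 + K)
f = -35556 (f = (234 - 196)*(-(4 - 3)) - 1*35518 = 38*(-1*1) - 35518 = 38*(-1) - 35518 = -38 - 35518 = -35556)
(282072 + ((110064 - 60492) + 62237))*(f + 452577) = (282072 + ((110064 - 60492) + 62237))*(-35556 + 452577) = (282072 + (49572 + 62237))*417021 = (282072 + 111809)*417021 = 393881*417021 = 164256648501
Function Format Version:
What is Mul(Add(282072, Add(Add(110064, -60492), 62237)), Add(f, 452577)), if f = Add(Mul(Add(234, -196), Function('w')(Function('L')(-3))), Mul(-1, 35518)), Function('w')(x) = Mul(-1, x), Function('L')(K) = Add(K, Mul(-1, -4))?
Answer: 164256648501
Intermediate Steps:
Function('L')(K) = Add(4, K) (Function('L')(K) = Add(K, 4) = Add(4, K))
f = -35556 (f = Add(Mul(Add(234, -196), Mul(-1, Add(4, -3))), Mul(-1, 35518)) = Add(Mul(38, Mul(-1, 1)), -35518) = Add(Mul(38, -1), -35518) = Add(-38, -35518) = -35556)
Mul(Add(282072, Add(Add(110064, -60492), 62237)), Add(f, 452577)) = Mul(Add(282072, Add(Add(110064, -60492), 62237)), Add(-35556, 452577)) = Mul(Add(282072, Add(49572, 62237)), 417021) = Mul(Add(282072, 111809), 417021) = Mul(393881, 417021) = 164256648501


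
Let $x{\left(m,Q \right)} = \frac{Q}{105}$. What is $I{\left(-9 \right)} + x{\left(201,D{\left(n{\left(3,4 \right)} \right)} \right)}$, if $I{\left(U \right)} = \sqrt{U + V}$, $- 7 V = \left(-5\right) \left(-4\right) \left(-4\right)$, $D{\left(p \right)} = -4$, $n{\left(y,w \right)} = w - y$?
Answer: $- \frac{4}{105} + \frac{\sqrt{119}}{7} \approx 1.5203$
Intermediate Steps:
$V = \frac{80}{7}$ ($V = - \frac{\left(-5\right) \left(-4\right) \left(-4\right)}{7} = - \frac{20 \left(-4\right)}{7} = \left(- \frac{1}{7}\right) \left(-80\right) = \frac{80}{7} \approx 11.429$)
$x{\left(m,Q \right)} = \frac{Q}{105}$ ($x{\left(m,Q \right)} = Q \frac{1}{105} = \frac{Q}{105}$)
$I{\left(U \right)} = \sqrt{\frac{80}{7} + U}$ ($I{\left(U \right)} = \sqrt{U + \frac{80}{7}} = \sqrt{\frac{80}{7} + U}$)
$I{\left(-9 \right)} + x{\left(201,D{\left(n{\left(3,4 \right)} \right)} \right)} = \frac{\sqrt{560 + 49 \left(-9\right)}}{7} + \frac{1}{105} \left(-4\right) = \frac{\sqrt{560 - 441}}{7} - \frac{4}{105} = \frac{\sqrt{119}}{7} - \frac{4}{105} = - \frac{4}{105} + \frac{\sqrt{119}}{7}$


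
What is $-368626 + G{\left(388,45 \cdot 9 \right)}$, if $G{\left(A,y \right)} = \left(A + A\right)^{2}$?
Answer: $233550$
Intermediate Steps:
$G{\left(A,y \right)} = 4 A^{2}$ ($G{\left(A,y \right)} = \left(2 A\right)^{2} = 4 A^{2}$)
$-368626 + G{\left(388,45 \cdot 9 \right)} = -368626 + 4 \cdot 388^{2} = -368626 + 4 \cdot 150544 = -368626 + 602176 = 233550$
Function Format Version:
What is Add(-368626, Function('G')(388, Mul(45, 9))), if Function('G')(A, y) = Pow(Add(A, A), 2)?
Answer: 233550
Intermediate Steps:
Function('G')(A, y) = Mul(4, Pow(A, 2)) (Function('G')(A, y) = Pow(Mul(2, A), 2) = Mul(4, Pow(A, 2)))
Add(-368626, Function('G')(388, Mul(45, 9))) = Add(-368626, Mul(4, Pow(388, 2))) = Add(-368626, Mul(4, 150544)) = Add(-368626, 602176) = 233550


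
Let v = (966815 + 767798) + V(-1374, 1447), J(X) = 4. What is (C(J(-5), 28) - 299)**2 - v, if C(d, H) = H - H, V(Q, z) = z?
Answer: -1646659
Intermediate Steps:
C(d, H) = 0
v = 1736060 (v = (966815 + 767798) + 1447 = 1734613 + 1447 = 1736060)
(C(J(-5), 28) - 299)**2 - v = (0 - 299)**2 - 1*1736060 = (-299)**2 - 1736060 = 89401 - 1736060 = -1646659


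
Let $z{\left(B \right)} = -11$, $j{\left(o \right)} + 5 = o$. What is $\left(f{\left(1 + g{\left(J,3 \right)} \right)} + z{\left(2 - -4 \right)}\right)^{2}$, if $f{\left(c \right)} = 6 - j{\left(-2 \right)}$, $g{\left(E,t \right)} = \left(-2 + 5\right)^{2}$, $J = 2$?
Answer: $4$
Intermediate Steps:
$j{\left(o \right)} = -5 + o$
$g{\left(E,t \right)} = 9$ ($g{\left(E,t \right)} = 3^{2} = 9$)
$f{\left(c \right)} = 13$ ($f{\left(c \right)} = 6 - \left(-5 - 2\right) = 6 - -7 = 6 + 7 = 13$)
$\left(f{\left(1 + g{\left(J,3 \right)} \right)} + z{\left(2 - -4 \right)}\right)^{2} = \left(13 - 11\right)^{2} = 2^{2} = 4$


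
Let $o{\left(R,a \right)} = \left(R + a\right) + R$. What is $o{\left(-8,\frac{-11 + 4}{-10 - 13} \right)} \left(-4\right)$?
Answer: $\frac{1444}{23} \approx 62.783$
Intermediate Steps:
$o{\left(R,a \right)} = a + 2 R$
$o{\left(-8,\frac{-11 + 4}{-10 - 13} \right)} \left(-4\right) = \left(\frac{-11 + 4}{-10 - 13} + 2 \left(-8\right)\right) \left(-4\right) = \left(- \frac{7}{-23} - 16\right) \left(-4\right) = \left(\left(-7\right) \left(- \frac{1}{23}\right) - 16\right) \left(-4\right) = \left(\frac{7}{23} - 16\right) \left(-4\right) = \left(- \frac{361}{23}\right) \left(-4\right) = \frac{1444}{23}$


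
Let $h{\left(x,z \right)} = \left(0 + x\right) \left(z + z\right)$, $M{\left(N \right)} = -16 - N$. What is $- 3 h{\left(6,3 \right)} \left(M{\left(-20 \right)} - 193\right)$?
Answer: $20412$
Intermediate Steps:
$h{\left(x,z \right)} = 2 x z$ ($h{\left(x,z \right)} = x 2 z = 2 x z$)
$- 3 h{\left(6,3 \right)} \left(M{\left(-20 \right)} - 193\right) = - 3 \cdot 2 \cdot 6 \cdot 3 \left(\left(-16 - -20\right) - 193\right) = \left(-3\right) 36 \left(\left(-16 + 20\right) - 193\right) = - 108 \left(4 - 193\right) = \left(-108\right) \left(-189\right) = 20412$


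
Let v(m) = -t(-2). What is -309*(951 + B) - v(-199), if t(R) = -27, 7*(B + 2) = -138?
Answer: -2010234/7 ≈ -2.8718e+5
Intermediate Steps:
B = -152/7 (B = -2 + (⅐)*(-138) = -2 - 138/7 = -152/7 ≈ -21.714)
v(m) = 27 (v(m) = -1*(-27) = 27)
-309*(951 + B) - v(-199) = -309*(951 - 152/7) - 1*27 = -309*6505/7 - 27 = -2010045/7 - 27 = -2010234/7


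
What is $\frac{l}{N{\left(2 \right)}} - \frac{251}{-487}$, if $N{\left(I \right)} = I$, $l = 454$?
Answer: $\frac{110800}{487} \approx 227.52$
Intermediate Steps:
$\frac{l}{N{\left(2 \right)}} - \frac{251}{-487} = \frac{454}{2} - \frac{251}{-487} = 454 \cdot \frac{1}{2} - - \frac{251}{487} = 227 + \frac{251}{487} = \frac{110800}{487}$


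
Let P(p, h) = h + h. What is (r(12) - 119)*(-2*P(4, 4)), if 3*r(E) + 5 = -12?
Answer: 5984/3 ≈ 1994.7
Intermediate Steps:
r(E) = -17/3 (r(E) = -5/3 + (⅓)*(-12) = -5/3 - 4 = -17/3)
P(p, h) = 2*h
(r(12) - 119)*(-2*P(4, 4)) = (-17/3 - 119)*(-4*4) = -(-748)*8/3 = -374/3*(-16) = 5984/3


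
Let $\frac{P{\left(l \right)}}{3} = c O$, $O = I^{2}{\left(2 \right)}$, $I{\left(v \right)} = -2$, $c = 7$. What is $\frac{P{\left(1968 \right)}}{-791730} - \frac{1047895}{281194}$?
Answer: $- \frac{138278921441}{37104954270} \approx -3.7267$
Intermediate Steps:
$O = 4$ ($O = \left(-2\right)^{2} = 4$)
$P{\left(l \right)} = 84$ ($P{\left(l \right)} = 3 \cdot 7 \cdot 4 = 3 \cdot 28 = 84$)
$\frac{P{\left(1968 \right)}}{-791730} - \frac{1047895}{281194} = \frac{84}{-791730} - \frac{1047895}{281194} = 84 \left(- \frac{1}{791730}\right) - \frac{1047895}{281194} = - \frac{14}{131955} - \frac{1047895}{281194} = - \frac{138278921441}{37104954270}$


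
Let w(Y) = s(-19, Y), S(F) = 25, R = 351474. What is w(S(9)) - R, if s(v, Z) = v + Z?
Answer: -351468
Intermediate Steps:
s(v, Z) = Z + v
w(Y) = -19 + Y (w(Y) = Y - 19 = -19 + Y)
w(S(9)) - R = (-19 + 25) - 1*351474 = 6 - 351474 = -351468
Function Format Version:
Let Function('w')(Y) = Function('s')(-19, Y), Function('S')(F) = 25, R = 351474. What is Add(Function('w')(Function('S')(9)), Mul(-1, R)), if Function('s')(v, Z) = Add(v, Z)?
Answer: -351468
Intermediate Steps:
Function('s')(v, Z) = Add(Z, v)
Function('w')(Y) = Add(-19, Y) (Function('w')(Y) = Add(Y, -19) = Add(-19, Y))
Add(Function('w')(Function('S')(9)), Mul(-1, R)) = Add(Add(-19, 25), Mul(-1, 351474)) = Add(6, -351474) = -351468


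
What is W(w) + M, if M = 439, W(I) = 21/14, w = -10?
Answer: 881/2 ≈ 440.50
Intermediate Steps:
W(I) = 3/2 (W(I) = 21*(1/14) = 3/2)
W(w) + M = 3/2 + 439 = 881/2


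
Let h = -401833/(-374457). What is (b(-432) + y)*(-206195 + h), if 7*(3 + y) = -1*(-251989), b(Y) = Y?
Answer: -19221155258698208/2621199 ≈ -7.3330e+9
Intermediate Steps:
h = 401833/374457 (h = -401833*(-1/374457) = 401833/374457 ≈ 1.0731)
y = 251968/7 (y = -3 + (-1*(-251989))/7 = -3 + (⅐)*251989 = -3 + 251989/7 = 251968/7 ≈ 35995.)
(b(-432) + y)*(-206195 + h) = (-432 + 251968/7)*(-206195 + 401833/374457) = (248944/7)*(-77210759282/374457) = -19221155258698208/2621199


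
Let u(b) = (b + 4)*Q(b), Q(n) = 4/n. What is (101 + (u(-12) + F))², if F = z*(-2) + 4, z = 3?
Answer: 93025/9 ≈ 10336.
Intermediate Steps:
F = -2 (F = 3*(-2) + 4 = -6 + 4 = -2)
u(b) = 4*(4 + b)/b (u(b) = (b + 4)*(4/b) = (4 + b)*(4/b) = 4*(4 + b)/b)
(101 + (u(-12) + F))² = (101 + ((4 + 16/(-12)) - 2))² = (101 + ((4 + 16*(-1/12)) - 2))² = (101 + ((4 - 4/3) - 2))² = (101 + (8/3 - 2))² = (101 + ⅔)² = (305/3)² = 93025/9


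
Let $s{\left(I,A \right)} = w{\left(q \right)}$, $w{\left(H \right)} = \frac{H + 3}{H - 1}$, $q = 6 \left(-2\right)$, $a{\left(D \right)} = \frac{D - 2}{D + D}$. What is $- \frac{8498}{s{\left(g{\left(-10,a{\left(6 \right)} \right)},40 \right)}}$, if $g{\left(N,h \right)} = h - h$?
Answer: $- \frac{110474}{9} \approx -12275.0$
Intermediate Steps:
$a{\left(D \right)} = \frac{-2 + D}{2 D}$
$q = -12$
$w{\left(H \right)} = \frac{3 + H}{-1 + H}$
$g{\left(N,h \right)} = 0$
$s{\left(I,A \right)} = \frac{9}{13}$ ($s{\left(I,A \right)} = \frac{3 - 12}{-1 - 12} = \frac{1}{-13} \left(-9\right) = \left(- \frac{1}{13}\right) \left(-9\right) = \frac{9}{13}$)
$- \frac{8498}{s{\left(g{\left(-10,a{\left(6 \right)} \right)},40 \right)}} = - \frac{8498}{\frac{9}{13}} = \left(-8498\right) \frac{13}{9} = - \frac{110474}{9}$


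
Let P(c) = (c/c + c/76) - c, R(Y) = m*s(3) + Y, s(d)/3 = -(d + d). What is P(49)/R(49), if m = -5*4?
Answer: -3599/31084 ≈ -0.11578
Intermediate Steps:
s(d) = -6*d (s(d) = 3*(-(d + d)) = 3*(-2*d) = -6*d)
m = -20
R(Y) = 360 + Y (R(Y) = -(-120)*3 + Y = -20*(-18) + Y = 360 + Y)
P(c) = 1 - 75*c/76 (P(c) = (1 + c*(1/76)) - c = (1 + c/76) - c = 1 - 75*c/76)
P(49)/R(49) = (1 - 75/76*49)/(360 + 49) = (1 - 3675/76)/409 = -3599/76*1/409 = -3599/31084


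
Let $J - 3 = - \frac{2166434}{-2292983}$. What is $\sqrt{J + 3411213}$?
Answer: $\frac{\sqrt{17935397657744382046}}{2292983} \approx 1846.9$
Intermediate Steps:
$J = \frac{9045383}{2292983}$ ($J = 3 - \frac{2166434}{-2292983} = 3 - - \frac{2166434}{2292983} = 3 + \frac{2166434}{2292983} = \frac{9045383}{2292983} \approx 3.9448$)
$\sqrt{J + 3411213} = \sqrt{\frac{9045383}{2292983} + 3411213} = \sqrt{\frac{7821862463762}{2292983}} = \frac{\sqrt{17935397657744382046}}{2292983}$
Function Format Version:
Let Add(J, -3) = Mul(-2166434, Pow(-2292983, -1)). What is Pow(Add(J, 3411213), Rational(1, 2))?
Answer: Mul(Rational(1, 2292983), Pow(17935397657744382046, Rational(1, 2))) ≈ 1846.9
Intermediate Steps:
J = Rational(9045383, 2292983) (J = Add(3, Mul(-2166434, Pow(-2292983, -1))) = Add(3, Mul(-2166434, Rational(-1, 2292983))) = Add(3, Rational(2166434, 2292983)) = Rational(9045383, 2292983) ≈ 3.9448)
Pow(Add(J, 3411213), Rational(1, 2)) = Pow(Add(Rational(9045383, 2292983), 3411213), Rational(1, 2)) = Pow(Rational(7821862463762, 2292983), Rational(1, 2)) = Mul(Rational(1, 2292983), Pow(17935397657744382046, Rational(1, 2)))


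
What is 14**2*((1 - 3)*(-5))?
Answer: 1960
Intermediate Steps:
14**2*((1 - 3)*(-5)) = 196*(-2*(-5)) = 196*10 = 1960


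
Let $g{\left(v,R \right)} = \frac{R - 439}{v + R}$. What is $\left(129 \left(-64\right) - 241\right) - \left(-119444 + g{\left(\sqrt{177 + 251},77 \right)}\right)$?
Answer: $\frac{610347321}{5501} - \frac{724 \sqrt{107}}{5501} \approx 1.1095 \cdot 10^{5}$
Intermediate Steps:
$g{\left(v,R \right)} = \frac{-439 + R}{R + v}$
$\left(129 \left(-64\right) - 241\right) - \left(-119444 + g{\left(\sqrt{177 + 251},77 \right)}\right) = \left(129 \left(-64\right) - 241\right) + \left(119444 - \frac{-439 + 77}{77 + \sqrt{177 + 251}}\right) = \left(-8256 - 241\right) + \left(119444 - \frac{1}{77 + \sqrt{428}} \left(-362\right)\right) = -8497 + \left(119444 - \frac{1}{77 + 2 \sqrt{107}} \left(-362\right)\right) = -8497 + \left(119444 - - \frac{362}{77 + 2 \sqrt{107}}\right) = -8497 + \left(119444 + \frac{362}{77 + 2 \sqrt{107}}\right) = 110947 + \frac{362}{77 + 2 \sqrt{107}}$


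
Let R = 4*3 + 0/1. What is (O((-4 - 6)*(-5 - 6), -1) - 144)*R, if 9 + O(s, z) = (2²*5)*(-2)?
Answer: -2316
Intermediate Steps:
R = 12 (R = 12 + 0*1 = 12 + 0 = 12)
O(s, z) = -49 (O(s, z) = -9 + (2²*5)*(-2) = -9 + (4*5)*(-2) = -9 + 20*(-2) = -9 - 40 = -49)
(O((-4 - 6)*(-5 - 6), -1) - 144)*R = (-49 - 144)*12 = -193*12 = -2316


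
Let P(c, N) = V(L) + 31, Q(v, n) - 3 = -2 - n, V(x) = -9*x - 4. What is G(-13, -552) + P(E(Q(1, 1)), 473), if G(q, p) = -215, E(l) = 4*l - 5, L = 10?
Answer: -278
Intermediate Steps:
V(x) = -4 - 9*x
Q(v, n) = 1 - n (Q(v, n) = 3 + (-2 - n) = 1 - n)
E(l) = -5 + 4*l
P(c, N) = -63 (P(c, N) = (-4 - 9*10) + 31 = (-4 - 90) + 31 = -94 + 31 = -63)
G(-13, -552) + P(E(Q(1, 1)), 473) = -215 - 63 = -278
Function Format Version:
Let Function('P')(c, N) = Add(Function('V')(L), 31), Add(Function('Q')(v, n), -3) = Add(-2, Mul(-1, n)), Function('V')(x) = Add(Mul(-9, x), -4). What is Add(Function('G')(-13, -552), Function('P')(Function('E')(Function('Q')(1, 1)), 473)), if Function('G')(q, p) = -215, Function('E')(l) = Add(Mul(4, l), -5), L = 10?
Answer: -278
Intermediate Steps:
Function('V')(x) = Add(-4, Mul(-9, x))
Function('Q')(v, n) = Add(1, Mul(-1, n)) (Function('Q')(v, n) = Add(3, Add(-2, Mul(-1, n))) = Add(1, Mul(-1, n)))
Function('E')(l) = Add(-5, Mul(4, l))
Function('P')(c, N) = -63 (Function('P')(c, N) = Add(Add(-4, Mul(-9, 10)), 31) = Add(Add(-4, -90), 31) = Add(-94, 31) = -63)
Add(Function('G')(-13, -552), Function('P')(Function('E')(Function('Q')(1, 1)), 473)) = Add(-215, -63) = -278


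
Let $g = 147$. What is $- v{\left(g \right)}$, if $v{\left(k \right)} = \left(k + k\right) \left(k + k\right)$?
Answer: $-86436$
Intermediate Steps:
$v{\left(k \right)} = 4 k^{2}$ ($v{\left(k \right)} = 2 k 2 k = 4 k^{2}$)
$- v{\left(g \right)} = - 4 \cdot 147^{2} = - 4 \cdot 21609 = \left(-1\right) 86436 = -86436$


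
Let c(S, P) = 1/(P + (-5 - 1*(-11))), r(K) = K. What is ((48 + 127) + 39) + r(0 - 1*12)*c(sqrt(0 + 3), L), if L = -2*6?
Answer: 216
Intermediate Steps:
L = -12
c(S, P) = 1/(6 + P) (c(S, P) = 1/(P + (-5 + 11)) = 1/(P + 6) = 1/(6 + P))
((48 + 127) + 39) + r(0 - 1*12)*c(sqrt(0 + 3), L) = ((48 + 127) + 39) + (0 - 1*12)/(6 - 12) = (175 + 39) + (0 - 12)/(-6) = 214 - 12*(-1/6) = 214 + 2 = 216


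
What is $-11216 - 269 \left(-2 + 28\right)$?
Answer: $-18210$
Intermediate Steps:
$-11216 - 269 \left(-2 + 28\right) = -11216 - 6994 = -18210$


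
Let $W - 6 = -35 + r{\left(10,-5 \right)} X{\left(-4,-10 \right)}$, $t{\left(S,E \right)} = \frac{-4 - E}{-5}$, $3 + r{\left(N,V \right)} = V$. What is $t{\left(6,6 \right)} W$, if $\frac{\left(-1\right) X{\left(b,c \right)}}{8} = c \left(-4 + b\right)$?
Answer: $10182$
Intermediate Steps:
$r{\left(N,V \right)} = -3 + V$
$X{\left(b,c \right)} = - 8 c \left(-4 + b\right)$
$t{\left(S,E \right)} = \frac{4}{5} + \frac{E}{5}$ ($t{\left(S,E \right)} = \left(-4 - E\right) \left(- \frac{1}{5}\right) = \frac{4}{5} + \frac{E}{5}$)
$W = 5091$ ($W = 6 - \left(35 - \left(-3 - 5\right) 8 \left(-10\right) \left(4 - -4\right)\right) = 6 - \left(35 + 8 \cdot 8 \left(-10\right) \left(4 + 4\right)\right) = 6 - \left(35 + 8 \cdot 8 \left(-10\right) 8\right) = 6 - -5085 = 6 + \left(-35 + 5120\right) = 6 + 5085 = 5091$)
$t{\left(6,6 \right)} W = \left(\frac{4}{5} + \frac{1}{5} \cdot 6\right) 5091 = \left(\frac{4}{5} + \frac{6}{5}\right) 5091 = 2 \cdot 5091 = 10182$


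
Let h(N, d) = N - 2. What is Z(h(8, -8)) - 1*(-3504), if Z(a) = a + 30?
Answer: 3540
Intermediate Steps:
h(N, d) = -2 + N
Z(a) = 30 + a
Z(h(8, -8)) - 1*(-3504) = (30 + (-2 + 8)) - 1*(-3504) = (30 + 6) + 3504 = 36 + 3504 = 3540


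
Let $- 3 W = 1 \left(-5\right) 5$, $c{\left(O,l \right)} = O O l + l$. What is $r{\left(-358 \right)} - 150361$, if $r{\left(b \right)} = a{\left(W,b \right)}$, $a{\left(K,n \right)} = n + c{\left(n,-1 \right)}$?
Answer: $-278884$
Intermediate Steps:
$c{\left(O,l \right)} = l + l O^{2}$ ($c{\left(O,l \right)} = O^{2} l + l = l O^{2} + l = l + l O^{2}$)
$W = \frac{25}{3}$ ($W = - \frac{1 \left(-5\right) 5}{3} = - \frac{\left(-5\right) 5}{3} = \left(- \frac{1}{3}\right) \left(-25\right) = \frac{25}{3} \approx 8.3333$)
$a{\left(K,n \right)} = -1 + n - n^{2}$ ($a{\left(K,n \right)} = n - \left(1 + n^{2}\right) = -1 + n - n^{2}$)
$r{\left(b \right)} = -1 + b - b^{2}$
$r{\left(-358 \right)} - 150361 = \left(-1 - 358 - \left(-358\right)^{2}\right) - 150361 = \left(-1 - 358 - 128164\right) - 150361 = -128523 - 150361 = -278884$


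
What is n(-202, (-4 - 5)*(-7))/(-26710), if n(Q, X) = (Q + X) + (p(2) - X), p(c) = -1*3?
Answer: 41/5342 ≈ 0.0076750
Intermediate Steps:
p(c) = -3
n(Q, X) = -3 + Q (n(Q, X) = (Q + X) + (-3 - X) = -3 + Q)
n(-202, (-4 - 5)*(-7))/(-26710) = (-3 - 202)/(-26710) = -205*(-1/26710) = 41/5342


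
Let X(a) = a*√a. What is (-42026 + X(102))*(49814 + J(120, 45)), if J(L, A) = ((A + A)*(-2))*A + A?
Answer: -1754963734 + 4259418*√102 ≈ -1.7119e+9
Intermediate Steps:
X(a) = a^(3/2)
J(L, A) = A - 4*A² (J(L, A) = ((2*A)*(-2))*A + A = (-4*A)*A + A = -4*A² + A = A - 4*A²)
(-42026 + X(102))*(49814 + J(120, 45)) = (-42026 + 102^(3/2))*(49814 + 45*(1 - 4*45)) = (-42026 + 102*√102)*(49814 + 45*(1 - 180)) = (-42026 + 102*√102)*(49814 + 45*(-179)) = (-42026 + 102*√102)*(49814 - 8055) = (-42026 + 102*√102)*41759 = -1754963734 + 4259418*√102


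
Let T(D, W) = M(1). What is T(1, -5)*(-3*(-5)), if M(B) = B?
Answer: 15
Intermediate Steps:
T(D, W) = 1
T(1, -5)*(-3*(-5)) = 1*(-3*(-5)) = 1*15 = 15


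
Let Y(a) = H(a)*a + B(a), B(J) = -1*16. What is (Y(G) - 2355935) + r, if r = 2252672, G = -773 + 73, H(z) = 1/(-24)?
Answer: -619499/6 ≈ -1.0325e+5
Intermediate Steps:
H(z) = -1/24
G = -700
B(J) = -16
Y(a) = -16 - a/24 (Y(a) = -a/24 - 16 = -16 - a/24)
(Y(G) - 2355935) + r = ((-16 - 1/24*(-700)) - 2355935) + 2252672 = ((-16 + 175/6) - 2355935) + 2252672 = (79/6 - 2355935) + 2252672 = -14135531/6 + 2252672 = -619499/6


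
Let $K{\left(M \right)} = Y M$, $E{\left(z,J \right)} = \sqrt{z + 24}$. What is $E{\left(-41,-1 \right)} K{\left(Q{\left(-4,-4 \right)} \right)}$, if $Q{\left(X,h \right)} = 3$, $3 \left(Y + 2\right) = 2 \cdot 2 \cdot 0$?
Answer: $- 6 i \sqrt{17} \approx - 24.739 i$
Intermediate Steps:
$Y = -2$ ($Y = -2 + \frac{2 \cdot 2 \cdot 0}{3} = -2 + \frac{4 \cdot 0}{3} = -2 + \frac{1}{3} \cdot 0 = -2 + 0 = -2$)
$E{\left(z,J \right)} = \sqrt{24 + z}$
$K{\left(M \right)} = - 2 M$
$E{\left(-41,-1 \right)} K{\left(Q{\left(-4,-4 \right)} \right)} = \sqrt{24 - 41} \left(\left(-2\right) 3\right) = \sqrt{-17} \left(-6\right) = i \sqrt{17} \left(-6\right) = - 6 i \sqrt{17}$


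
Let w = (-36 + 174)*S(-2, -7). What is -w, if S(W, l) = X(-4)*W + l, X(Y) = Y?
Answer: -138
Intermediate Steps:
S(W, l) = l - 4*W (S(W, l) = -4*W + l = l - 4*W)
w = 138 (w = (-36 + 174)*(-7 - 4*(-2)) = 138*(-7 + 8) = 138*1 = 138)
-w = -1*138 = -138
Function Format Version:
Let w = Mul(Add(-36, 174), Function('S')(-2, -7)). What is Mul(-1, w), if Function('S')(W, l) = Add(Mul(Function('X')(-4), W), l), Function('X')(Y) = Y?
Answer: -138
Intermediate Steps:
Function('S')(W, l) = Add(l, Mul(-4, W)) (Function('S')(W, l) = Add(Mul(-4, W), l) = Add(l, Mul(-4, W)))
w = 138 (w = Mul(Add(-36, 174), Add(-7, Mul(-4, -2))) = Mul(138, Add(-7, 8)) = Mul(138, 1) = 138)
Mul(-1, w) = Mul(-1, 138) = -138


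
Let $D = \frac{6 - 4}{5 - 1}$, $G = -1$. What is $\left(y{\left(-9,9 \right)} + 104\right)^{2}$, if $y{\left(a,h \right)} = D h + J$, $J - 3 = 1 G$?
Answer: $\frac{48841}{4} \approx 12210.0$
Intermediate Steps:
$J = 2$ ($J = 3 + 1 \left(-1\right) = 3 - 1 = 2$)
$D = \frac{1}{2}$ ($D = \frac{2}{4} = 2 \cdot \frac{1}{4} = \frac{1}{2} \approx 0.5$)
$y{\left(a,h \right)} = 2 + \frac{h}{2}$ ($y{\left(a,h \right)} = \frac{h}{2} + 2 = 2 + \frac{h}{2}$)
$\left(y{\left(-9,9 \right)} + 104\right)^{2} = \left(\left(2 + \frac{1}{2} \cdot 9\right) + 104\right)^{2} = \left(\left(2 + \frac{9}{2}\right) + 104\right)^{2} = \left(\frac{13}{2} + 104\right)^{2} = \left(\frac{221}{2}\right)^{2} = \frac{48841}{4}$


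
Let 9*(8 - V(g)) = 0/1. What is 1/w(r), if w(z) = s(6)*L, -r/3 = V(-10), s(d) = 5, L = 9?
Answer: 1/45 ≈ 0.022222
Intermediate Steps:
V(g) = 8 (V(g) = 8 - 0/1 = 8 - 0 = 8 - ⅑*0 = 8 + 0 = 8)
r = -24 (r = -3*8 = -24)
w(z) = 45 (w(z) = 5*9 = 45)
1/w(r) = 1/45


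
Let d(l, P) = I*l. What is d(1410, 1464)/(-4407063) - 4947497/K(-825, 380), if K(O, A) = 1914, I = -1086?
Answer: -7267000046557/2811706194 ≈ -2584.6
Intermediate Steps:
d(l, P) = -1086*l
d(1410, 1464)/(-4407063) - 4947497/K(-825, 380) = -1086*1410/(-4407063) - 4947497/1914 = -1531260*(-1/4407063) - 4947497*1/1914 = 510420/1469021 - 4947497/1914 = -7267000046557/2811706194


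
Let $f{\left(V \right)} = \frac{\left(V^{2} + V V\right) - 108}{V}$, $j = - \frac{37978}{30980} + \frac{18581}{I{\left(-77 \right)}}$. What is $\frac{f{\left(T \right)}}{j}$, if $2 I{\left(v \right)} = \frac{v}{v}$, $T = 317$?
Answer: $\frac{3111476300}{182471663947} \approx 0.017052$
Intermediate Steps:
$I{\left(v \right)} = \frac{1}{2}$ ($I{\left(v \right)} = \frac{v \frac{1}{v}}{2} = \frac{1}{2} \cdot 1 = \frac{1}{2}$)
$j = \frac{575620391}{15490}$ ($j = - \frac{37978}{30980} + 18581 \frac{1}{\frac{1}{2}} = \left(-37978\right) \frac{1}{30980} + 18581 \cdot 2 = - \frac{18989}{15490} + 37162 = \frac{575620391}{15490} \approx 37161.0$)
$f{\left(V \right)} = \frac{-108 + 2 V^{2}}{V}$ ($f{\left(V \right)} = \frac{\left(V^{2} + V^{2}\right) - 108}{V} = \frac{2 V^{2} - 108}{V} = \frac{-108 + 2 V^{2}}{V}$)
$\frac{f{\left(T \right)}}{j} = \frac{- \frac{108}{317} + 2 \cdot 317}{\frac{575620391}{15490}} = \left(\left(-108\right) \frac{1}{317} + 634\right) \frac{15490}{575620391} = \left(- \frac{108}{317} + 634\right) \frac{15490}{575620391} = \frac{200870}{317} \cdot \frac{15490}{575620391} = \frac{3111476300}{182471663947}$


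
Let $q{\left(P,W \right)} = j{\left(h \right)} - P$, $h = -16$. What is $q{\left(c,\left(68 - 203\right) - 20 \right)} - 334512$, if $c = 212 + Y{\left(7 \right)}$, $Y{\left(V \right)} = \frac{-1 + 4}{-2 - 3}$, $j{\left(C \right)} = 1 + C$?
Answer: $- \frac{1673692}{5} \approx -3.3474 \cdot 10^{5}$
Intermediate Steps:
$Y{\left(V \right)} = - \frac{3}{5}$ ($Y{\left(V \right)} = \frac{3}{-5} = 3 \left(- \frac{1}{5}\right) = - \frac{3}{5}$)
$c = \frac{1057}{5}$ ($c = 212 - \frac{3}{5} = \frac{1057}{5} \approx 211.4$)
$q{\left(P,W \right)} = -15 - P$ ($q{\left(P,W \right)} = \left(1 - 16\right) - P = -15 - P$)
$q{\left(c,\left(68 - 203\right) - 20 \right)} - 334512 = \left(-15 - \frac{1057}{5}\right) - 334512 = - \frac{1132}{5} - 334512 = - \frac{1673692}{5}$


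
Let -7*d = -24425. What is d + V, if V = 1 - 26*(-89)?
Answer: 40630/7 ≈ 5804.3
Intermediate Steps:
d = 24425/7 (d = -⅐*(-24425) = 24425/7 ≈ 3489.3)
V = 2315 (V = 1 + 2314 = 2315)
d + V = 24425/7 + 2315 = 40630/7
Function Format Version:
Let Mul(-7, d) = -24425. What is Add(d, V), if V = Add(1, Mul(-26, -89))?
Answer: Rational(40630, 7) ≈ 5804.3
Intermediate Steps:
d = Rational(24425, 7) (d = Mul(Rational(-1, 7), -24425) = Rational(24425, 7) ≈ 3489.3)
V = 2315 (V = Add(1, 2314) = 2315)
Add(d, V) = Add(Rational(24425, 7), 2315) = Rational(40630, 7)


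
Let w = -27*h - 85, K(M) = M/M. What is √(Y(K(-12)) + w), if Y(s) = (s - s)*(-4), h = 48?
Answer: I*√1381 ≈ 37.162*I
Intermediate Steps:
K(M) = 1
w = -1381 (w = -27*48 - 85 = -1296 - 85 = -1381)
Y(s) = 0 (Y(s) = 0*(-4) = 0)
√(Y(K(-12)) + w) = √(0 - 1381) = √(-1381) = I*√1381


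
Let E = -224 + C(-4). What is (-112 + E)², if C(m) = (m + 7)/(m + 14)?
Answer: 11269449/100 ≈ 1.1269e+5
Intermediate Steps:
C(m) = (7 + m)/(14 + m)
E = -2237/10 (E = -224 + (7 - 4)/(14 - 4) = -224 + 3/10 = -2237/10 ≈ -223.70)
(-112 + E)² = (-112 - 2237/10)² = (-3357/10)² = 11269449/100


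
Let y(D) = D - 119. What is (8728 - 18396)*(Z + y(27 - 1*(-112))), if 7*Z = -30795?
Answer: 296372540/7 ≈ 4.2339e+7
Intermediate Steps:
y(D) = -119 + D
Z = -30795/7 (Z = (⅐)*(-30795) = -30795/7 ≈ -4399.3)
(8728 - 18396)*(Z + y(27 - 1*(-112))) = (8728 - 18396)*(-30795/7 + (-119 + (27 - 1*(-112)))) = -9668*(-30795/7 + (-119 + (27 + 112))) = -9668*(-30795/7 + (-119 + 139)) = -9668*(-30795/7 + 20) = -9668*(-30655/7) = 296372540/7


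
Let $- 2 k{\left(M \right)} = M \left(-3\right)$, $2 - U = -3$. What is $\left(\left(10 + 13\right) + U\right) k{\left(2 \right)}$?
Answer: $84$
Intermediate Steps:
$U = 5$ ($U = 2 - -3 = 2 + 3 = 5$)
$k{\left(M \right)} = \frac{3 M}{2}$ ($k{\left(M \right)} = - \frac{M \left(-3\right)}{2} = - \frac{\left(-3\right) M}{2} = \frac{3 M}{2}$)
$\left(\left(10 + 13\right) + U\right) k{\left(2 \right)} = \left(\left(10 + 13\right) + 5\right) \frac{3}{2} \cdot 2 = \left(23 + 5\right) 3 = 28 \cdot 3 = 84$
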